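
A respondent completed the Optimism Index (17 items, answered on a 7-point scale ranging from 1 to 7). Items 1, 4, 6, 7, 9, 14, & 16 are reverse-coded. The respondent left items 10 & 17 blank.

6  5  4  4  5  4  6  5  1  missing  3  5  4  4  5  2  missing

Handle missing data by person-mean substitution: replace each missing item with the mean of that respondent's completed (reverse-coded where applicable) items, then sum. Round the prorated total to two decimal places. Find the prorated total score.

73.67

Reverse-coded (reversed = (1+7) − raw = 8 − raw):
  item 1: 8 − 6 = 2
  item 4: 8 − 4 = 4
  item 6: 8 − 4 = 4
  item 7: 8 − 6 = 2
  item 9: 8 − 1 = 7
  item 14: 8 − 4 = 4
  item 16: 8 − 2 = 6
Completed scored items (15 of 17): 2, 5, 4, 4, 5, 4, 2, 5, 7, 3, 5, 4, 4, 5, 6; sum = 65.
Person mean = 65 / 15 ≈ 4.3333
Prorated total = (65 / 15) × 17 = 73.67 (to 2 dp)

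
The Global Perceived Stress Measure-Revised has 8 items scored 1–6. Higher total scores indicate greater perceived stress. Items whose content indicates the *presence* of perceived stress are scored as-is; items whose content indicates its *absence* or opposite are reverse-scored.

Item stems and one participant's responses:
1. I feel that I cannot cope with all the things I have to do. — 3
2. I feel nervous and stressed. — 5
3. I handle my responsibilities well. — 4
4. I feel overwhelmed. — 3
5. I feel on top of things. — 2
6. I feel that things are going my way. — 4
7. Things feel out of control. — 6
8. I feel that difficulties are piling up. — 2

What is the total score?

30

Items 3, 5, 6 describe the absence/opposite of perceived stress → reverse-score.
reverse-coded value = 7 − response.
  item 1: 3
  item 2: 5
  item 3: 7 − 4 = 3
  item 4: 3
  item 5: 7 − 2 = 5
  item 6: 7 − 4 = 3
  item 7: 6
  item 8: 2
Total = 3 + 5 + 3 + 3 + 5 + 3 + 6 + 2 = 30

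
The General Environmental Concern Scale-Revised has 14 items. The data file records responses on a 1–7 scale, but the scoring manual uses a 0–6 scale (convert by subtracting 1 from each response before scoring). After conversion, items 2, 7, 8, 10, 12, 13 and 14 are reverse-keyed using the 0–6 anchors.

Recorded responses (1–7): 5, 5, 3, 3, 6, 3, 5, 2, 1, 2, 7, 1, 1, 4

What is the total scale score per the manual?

50

Convert to 0–6: 4, 4, 2, 2, 5, 2, 4, 1, 0, 1, 6, 0, 0, 3
Reverse-coded (on a 0–6 scale, reversed = 6 − raw):
  item 2: 6 − 4 = 2
  item 7: 6 − 4 = 2
  item 8: 6 − 1 = 5
  item 10: 6 − 1 = 5
  item 12: 6 − 0 = 6
  item 13: 6 − 0 = 6
  item 14: 6 − 3 = 3
Scored: 4, 2, 2, 2, 5, 2, 2, 5, 0, 5, 6, 6, 6, 3
Total = 50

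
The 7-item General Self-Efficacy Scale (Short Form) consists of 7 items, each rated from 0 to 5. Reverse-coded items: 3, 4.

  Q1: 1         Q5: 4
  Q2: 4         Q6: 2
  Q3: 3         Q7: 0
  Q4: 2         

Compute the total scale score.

Reverse-coded items use 5 − raw:
  item 3: 5 − 3 = 2
  item 4: 5 − 2 = 3
Scored responses: 1, 4, 2, 3, 4, 2, 0
Total = 1 + 4 + 2 + 3 + 4 + 2 + 0 = 16

16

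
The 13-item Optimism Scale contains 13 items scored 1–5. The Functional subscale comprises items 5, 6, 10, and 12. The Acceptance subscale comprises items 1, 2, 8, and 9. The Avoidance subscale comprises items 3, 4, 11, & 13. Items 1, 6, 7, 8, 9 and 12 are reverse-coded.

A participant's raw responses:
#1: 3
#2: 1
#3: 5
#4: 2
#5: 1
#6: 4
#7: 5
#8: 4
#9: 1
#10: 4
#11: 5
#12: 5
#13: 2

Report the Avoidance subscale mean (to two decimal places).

Avoidance items: 3, 4, 11, 13.
  item 3: 5
  item 4: 2
  item 11: 5
  item 13: 2
Sum = 5 + 2 + 5 + 2 = 14
Mean = 14 / 4 = 3.50

3.50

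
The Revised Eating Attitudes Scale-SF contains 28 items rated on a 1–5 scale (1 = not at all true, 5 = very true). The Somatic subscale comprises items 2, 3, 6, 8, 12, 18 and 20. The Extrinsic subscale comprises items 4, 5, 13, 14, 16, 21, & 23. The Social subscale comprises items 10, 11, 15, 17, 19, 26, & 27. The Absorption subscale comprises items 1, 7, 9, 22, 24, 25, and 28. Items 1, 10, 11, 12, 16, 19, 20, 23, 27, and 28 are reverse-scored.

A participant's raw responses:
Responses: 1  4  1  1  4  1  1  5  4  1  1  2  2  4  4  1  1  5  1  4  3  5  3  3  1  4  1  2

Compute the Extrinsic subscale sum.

22

Extrinsic items: 4, 5, 13, 14, 16, 21, 23.
Of these, items 16 and 23 are reverse-scored; on a 1–5 scale, reversed = 6 − raw.
  item 4: 1
  item 5: 4
  item 13: 2
  item 14: 4
  item 16: 6 − 1 = 5
  item 21: 3
  item 23: 6 − 3 = 3
Sum = 1 + 4 + 2 + 4 + 5 + 3 + 3 = 22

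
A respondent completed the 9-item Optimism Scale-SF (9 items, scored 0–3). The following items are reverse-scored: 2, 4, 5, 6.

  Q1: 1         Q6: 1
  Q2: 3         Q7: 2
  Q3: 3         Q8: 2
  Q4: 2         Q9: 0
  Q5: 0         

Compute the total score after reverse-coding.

14

Reverse-scored items use 3 − raw:
  item 2: 3 − 3 = 0
  item 4: 3 − 2 = 1
  item 5: 3 − 0 = 3
  item 6: 3 − 1 = 2
Scored responses: 1, 0, 3, 1, 3, 2, 2, 2, 0
Total = 1 + 0 + 3 + 1 + 3 + 2 + 2 + 2 + 0 = 14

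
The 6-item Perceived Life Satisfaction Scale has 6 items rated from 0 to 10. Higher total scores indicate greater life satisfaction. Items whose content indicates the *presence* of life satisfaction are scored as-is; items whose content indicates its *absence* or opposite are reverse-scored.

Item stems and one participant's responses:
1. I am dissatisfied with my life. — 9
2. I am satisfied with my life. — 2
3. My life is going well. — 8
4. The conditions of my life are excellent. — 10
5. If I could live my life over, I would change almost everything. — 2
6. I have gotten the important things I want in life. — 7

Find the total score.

Items 1, 5 describe the absence/opposite of life satisfaction → reverse-score.
reversed = (0+10) − raw = 10 − raw.
  item 1: 10 − 9 = 1
  item 2: 2
  item 3: 8
  item 4: 10
  item 5: 10 − 2 = 8
  item 6: 7
Total = 1 + 2 + 8 + 10 + 8 + 7 = 36

36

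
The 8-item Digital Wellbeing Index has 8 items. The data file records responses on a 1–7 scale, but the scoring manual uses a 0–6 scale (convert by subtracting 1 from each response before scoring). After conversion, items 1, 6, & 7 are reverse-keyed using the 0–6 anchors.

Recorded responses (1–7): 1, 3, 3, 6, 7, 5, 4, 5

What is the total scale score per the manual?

Convert to 0–6: 0, 2, 2, 5, 6, 4, 3, 4
Reverse-coded (reversed = (0+6) − raw = 6 − raw):
  item 1: 6 − 0 = 6
  item 6: 6 − 4 = 2
  item 7: 6 − 3 = 3
Scored: 6, 2, 2, 5, 6, 2, 3, 4
Total = 30

30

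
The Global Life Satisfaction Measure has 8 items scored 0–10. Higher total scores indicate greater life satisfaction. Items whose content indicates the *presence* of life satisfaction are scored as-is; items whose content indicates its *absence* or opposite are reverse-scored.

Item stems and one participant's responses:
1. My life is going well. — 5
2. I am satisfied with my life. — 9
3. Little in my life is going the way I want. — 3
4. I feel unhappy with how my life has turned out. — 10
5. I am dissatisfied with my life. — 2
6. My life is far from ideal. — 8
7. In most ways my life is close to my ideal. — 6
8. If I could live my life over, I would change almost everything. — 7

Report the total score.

40

Items 3, 4, 5, 6, 8 describe the absence/opposite of life satisfaction → reverse-score.
reversed = (0+10) − raw = 10 − raw.
  item 1: 5
  item 2: 9
  item 3: 10 − 3 = 7
  item 4: 10 − 10 = 0
  item 5: 10 − 2 = 8
  item 6: 10 − 8 = 2
  item 7: 6
  item 8: 10 − 7 = 3
Total = 5 + 9 + 7 + 0 + 8 + 2 + 6 + 3 = 40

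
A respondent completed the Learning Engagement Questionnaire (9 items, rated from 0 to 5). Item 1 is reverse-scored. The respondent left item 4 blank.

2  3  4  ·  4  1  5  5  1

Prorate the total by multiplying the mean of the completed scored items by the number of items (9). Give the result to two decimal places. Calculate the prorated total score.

29.25

Reverse-coded (reversed = (0+5) − raw = 5 − raw):
  item 1: 5 − 2 = 3
Completed scored items (8 of 9): 3, 3, 4, 4, 1, 5, 5, 1; sum = 26.
Person mean = 26 / 8 ≈ 3.2500
Prorated total = (26 / 8) × 9 = 29.25 (to 2 dp)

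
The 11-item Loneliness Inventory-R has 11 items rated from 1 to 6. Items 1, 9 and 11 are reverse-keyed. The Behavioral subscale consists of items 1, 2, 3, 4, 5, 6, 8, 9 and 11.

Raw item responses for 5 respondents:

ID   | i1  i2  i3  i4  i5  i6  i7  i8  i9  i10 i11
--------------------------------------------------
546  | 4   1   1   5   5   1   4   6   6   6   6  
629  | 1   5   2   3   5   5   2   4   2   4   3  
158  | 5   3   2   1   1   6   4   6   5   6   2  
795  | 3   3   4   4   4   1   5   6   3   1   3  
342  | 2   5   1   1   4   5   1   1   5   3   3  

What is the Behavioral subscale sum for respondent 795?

Respondent 795 raw: 3, 3, 4, 4, 4, 1, 5, 6, 3, 1, 3.
Behavioral items: 1, 2, 3, 4, 5, 6, 8, 9, 11.
Reverse-coded (reversed = (1+6) − raw = 7 − raw):
  item 1: 7 − 3 = 4
  item 2: 3
  item 3: 4
  item 4: 4
  item 5: 4
  item 6: 1
  item 8: 6
  item 9: 7 − 3 = 4
  item 11: 7 − 3 = 4
Sum = 4 + 3 + 4 + 4 + 4 + 1 + 6 + 4 + 4 = 34

34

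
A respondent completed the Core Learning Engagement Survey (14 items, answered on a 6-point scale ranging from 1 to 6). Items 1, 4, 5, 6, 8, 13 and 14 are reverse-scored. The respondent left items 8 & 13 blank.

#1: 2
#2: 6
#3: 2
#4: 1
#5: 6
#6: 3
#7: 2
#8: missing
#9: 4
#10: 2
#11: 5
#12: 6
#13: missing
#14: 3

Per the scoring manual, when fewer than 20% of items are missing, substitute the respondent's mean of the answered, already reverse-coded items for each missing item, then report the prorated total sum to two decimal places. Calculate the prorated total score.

54.83

Reverse-coded (on a 1–6 scale, reversed = 7 − raw):
  item 1: 7 − 2 = 5
  item 4: 7 − 1 = 6
  item 5: 7 − 6 = 1
  item 6: 7 − 3 = 4
  item 14: 7 − 3 = 4
Completed scored items (12 of 14): 5, 6, 2, 6, 1, 4, 2, 4, 2, 5, 6, 4; sum = 47.
Person mean = 47 / 12 ≈ 3.9167
Prorated total = (47 / 12) × 14 = 54.83 (to 2 dp)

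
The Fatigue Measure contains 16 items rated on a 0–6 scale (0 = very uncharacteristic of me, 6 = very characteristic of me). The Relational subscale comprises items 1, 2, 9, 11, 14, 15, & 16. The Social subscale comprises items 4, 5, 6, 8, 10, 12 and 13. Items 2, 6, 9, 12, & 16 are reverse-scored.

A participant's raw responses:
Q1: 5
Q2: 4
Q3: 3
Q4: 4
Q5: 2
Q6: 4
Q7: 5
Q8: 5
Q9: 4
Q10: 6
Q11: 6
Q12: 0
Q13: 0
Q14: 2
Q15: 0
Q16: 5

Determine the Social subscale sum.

25

Social items: 4, 5, 6, 8, 10, 12, 13.
Of these, items 6 and 12 are reverse-scored; reversed = (0+6) − raw = 6 − raw.
  item 4: 4
  item 5: 2
  item 6: 6 − 4 = 2
  item 8: 5
  item 10: 6
  item 12: 6 − 0 = 6
  item 13: 0
Sum = 4 + 2 + 2 + 5 + 6 + 6 + 0 = 25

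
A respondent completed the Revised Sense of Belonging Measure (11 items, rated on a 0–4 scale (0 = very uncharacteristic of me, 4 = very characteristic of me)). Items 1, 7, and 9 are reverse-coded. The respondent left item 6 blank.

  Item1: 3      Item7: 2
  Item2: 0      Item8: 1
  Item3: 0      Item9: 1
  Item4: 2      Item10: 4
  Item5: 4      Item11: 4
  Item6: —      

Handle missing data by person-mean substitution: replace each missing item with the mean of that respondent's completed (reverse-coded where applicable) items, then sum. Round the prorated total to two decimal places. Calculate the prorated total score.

Reverse-coded (reversed = (0+4) − raw = 4 − raw):
  item 1: 4 − 3 = 1
  item 7: 4 − 2 = 2
  item 9: 4 − 1 = 3
Completed scored items (10 of 11): 1, 0, 0, 2, 4, 2, 1, 3, 4, 4; sum = 21.
Person mean = 21 / 10 ≈ 2.1000
Prorated total = (21 / 10) × 11 = 23.10 (to 2 dp)

23.10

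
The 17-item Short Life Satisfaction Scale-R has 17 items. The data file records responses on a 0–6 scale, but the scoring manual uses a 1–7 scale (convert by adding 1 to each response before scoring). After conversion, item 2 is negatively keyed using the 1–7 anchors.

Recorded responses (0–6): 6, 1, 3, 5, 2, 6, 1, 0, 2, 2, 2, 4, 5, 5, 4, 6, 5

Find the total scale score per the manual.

80

Convert to 1–7: 7, 2, 4, 6, 3, 7, 2, 1, 3, 3, 3, 5, 6, 6, 5, 7, 6
Reverse-coded (on a 1–7 scale, reversed = 8 − raw):
  item 2: 8 − 2 = 6
Scored: 7, 6, 4, 6, 3, 7, 2, 1, 3, 3, 3, 5, 6, 6, 5, 7, 6
Total = 80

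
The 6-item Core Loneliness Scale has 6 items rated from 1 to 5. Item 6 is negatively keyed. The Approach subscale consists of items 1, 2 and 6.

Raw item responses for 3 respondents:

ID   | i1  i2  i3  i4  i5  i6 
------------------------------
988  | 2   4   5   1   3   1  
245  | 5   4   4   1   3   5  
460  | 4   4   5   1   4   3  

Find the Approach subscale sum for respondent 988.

Respondent 988 raw: 2, 4, 5, 1, 3, 1.
Approach items: 1, 2, 6.
Reverse-coded (on a 1–5 scale, reversed = 6 − raw):
  item 1: 2
  item 2: 4
  item 6: 6 − 1 = 5
Sum = 2 + 4 + 5 = 11

11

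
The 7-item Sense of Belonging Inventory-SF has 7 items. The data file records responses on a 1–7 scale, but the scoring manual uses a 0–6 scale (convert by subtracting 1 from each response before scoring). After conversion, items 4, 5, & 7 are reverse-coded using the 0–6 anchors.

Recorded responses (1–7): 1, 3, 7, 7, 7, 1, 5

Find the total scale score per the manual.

Convert to 0–6: 0, 2, 6, 6, 6, 0, 4
Reverse-coded (reverse-coded value = 6 − response):
  item 4: 6 − 6 = 0
  item 5: 6 − 6 = 0
  item 7: 6 − 4 = 2
Scored: 0, 2, 6, 0, 0, 0, 2
Total = 10

10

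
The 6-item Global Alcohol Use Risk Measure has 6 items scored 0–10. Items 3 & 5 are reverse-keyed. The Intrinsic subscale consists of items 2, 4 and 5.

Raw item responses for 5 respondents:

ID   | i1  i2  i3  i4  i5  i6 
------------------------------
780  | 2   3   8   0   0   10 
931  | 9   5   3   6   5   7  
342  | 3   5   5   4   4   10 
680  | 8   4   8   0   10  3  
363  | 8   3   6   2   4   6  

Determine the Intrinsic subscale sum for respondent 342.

15

Respondent 342 raw: 3, 5, 5, 4, 4, 10.
Intrinsic items: 2, 4, 5.
Reverse-coded (on a 0–10 scale, reversed = 10 − raw):
  item 2: 5
  item 4: 4
  item 5: 10 − 4 = 6
Sum = 5 + 4 + 6 = 15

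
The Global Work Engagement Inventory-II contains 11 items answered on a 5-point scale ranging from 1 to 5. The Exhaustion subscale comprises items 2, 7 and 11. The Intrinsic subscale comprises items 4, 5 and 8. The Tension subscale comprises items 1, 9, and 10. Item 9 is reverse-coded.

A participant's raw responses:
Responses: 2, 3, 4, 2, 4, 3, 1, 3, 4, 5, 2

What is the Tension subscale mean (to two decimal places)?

3.00

Tension items: 1, 9, 10.
Of these, item 9 is reverse-coded; on a 1–5 scale, reversed = 6 − raw.
  item 1: 2
  item 9: 6 − 4 = 2
  item 10: 5
Sum = 2 + 2 + 5 = 9
Mean = 9 / 3 = 3.00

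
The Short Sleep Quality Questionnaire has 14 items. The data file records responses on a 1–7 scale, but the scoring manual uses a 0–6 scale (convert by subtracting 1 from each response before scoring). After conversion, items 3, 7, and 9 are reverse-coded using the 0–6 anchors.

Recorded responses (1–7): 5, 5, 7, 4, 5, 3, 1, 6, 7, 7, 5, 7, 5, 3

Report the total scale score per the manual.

Convert to 0–6: 4, 4, 6, 3, 4, 2, 0, 5, 6, 6, 4, 6, 4, 2
Reverse-coded (on a 0–6 scale, reversed = 6 − raw):
  item 3: 6 − 6 = 0
  item 7: 6 − 0 = 6
  item 9: 6 − 6 = 0
Scored: 4, 4, 0, 3, 4, 2, 6, 5, 0, 6, 4, 6, 4, 2
Total = 50

50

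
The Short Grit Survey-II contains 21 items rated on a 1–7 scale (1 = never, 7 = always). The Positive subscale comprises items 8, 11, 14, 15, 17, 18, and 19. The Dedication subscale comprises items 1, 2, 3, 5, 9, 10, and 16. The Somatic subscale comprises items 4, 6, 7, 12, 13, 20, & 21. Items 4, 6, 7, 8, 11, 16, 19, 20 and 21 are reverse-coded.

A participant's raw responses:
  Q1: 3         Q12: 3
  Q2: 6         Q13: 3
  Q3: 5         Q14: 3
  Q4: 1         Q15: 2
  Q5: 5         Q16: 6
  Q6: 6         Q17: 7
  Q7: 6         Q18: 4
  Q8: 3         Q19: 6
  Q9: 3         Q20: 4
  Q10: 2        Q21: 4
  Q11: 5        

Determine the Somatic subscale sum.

Somatic items: 4, 6, 7, 12, 13, 20, 21.
Of these, items 4, 6, 7, 20 and 21 are reverse-coded; on a 1–7 scale, reversed = 8 − raw.
  item 4: 8 − 1 = 7
  item 6: 8 − 6 = 2
  item 7: 8 − 6 = 2
  item 12: 3
  item 13: 3
  item 20: 8 − 4 = 4
  item 21: 8 − 4 = 4
Sum = 7 + 2 + 2 + 3 + 3 + 4 + 4 = 25

25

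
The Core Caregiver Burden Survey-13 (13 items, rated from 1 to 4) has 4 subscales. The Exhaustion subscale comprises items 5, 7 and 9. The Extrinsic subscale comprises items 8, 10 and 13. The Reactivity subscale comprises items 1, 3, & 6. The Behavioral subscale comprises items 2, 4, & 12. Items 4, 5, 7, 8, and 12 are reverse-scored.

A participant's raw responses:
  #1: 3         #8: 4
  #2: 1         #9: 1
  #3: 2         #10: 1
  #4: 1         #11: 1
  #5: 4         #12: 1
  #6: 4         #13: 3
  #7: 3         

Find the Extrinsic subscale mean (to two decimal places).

1.67

Extrinsic items: 8, 10, 13.
Of these, item 8 is reverse-scored; reverse-coded value = 5 − response.
  item 8: 5 − 4 = 1
  item 10: 1
  item 13: 3
Sum = 1 + 1 + 3 = 5
Mean = 5 / 3 = 1.67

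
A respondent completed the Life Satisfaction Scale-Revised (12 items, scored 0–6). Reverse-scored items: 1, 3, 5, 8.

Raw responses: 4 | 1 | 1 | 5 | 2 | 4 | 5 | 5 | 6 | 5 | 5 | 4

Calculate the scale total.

Reversing items 1, 3, 5, & 8 with 6 − raw:
Total = (6−4) + 1 + (6−1) + 5 + (6−2) + 4 + 5 + (6−5) + 6 + 5 + 5 + 4
      = 2 + 1 + 5 + 5 + 4 + 4 + 5 + 1 + 6 + 5 + 5 + 4 = 47

47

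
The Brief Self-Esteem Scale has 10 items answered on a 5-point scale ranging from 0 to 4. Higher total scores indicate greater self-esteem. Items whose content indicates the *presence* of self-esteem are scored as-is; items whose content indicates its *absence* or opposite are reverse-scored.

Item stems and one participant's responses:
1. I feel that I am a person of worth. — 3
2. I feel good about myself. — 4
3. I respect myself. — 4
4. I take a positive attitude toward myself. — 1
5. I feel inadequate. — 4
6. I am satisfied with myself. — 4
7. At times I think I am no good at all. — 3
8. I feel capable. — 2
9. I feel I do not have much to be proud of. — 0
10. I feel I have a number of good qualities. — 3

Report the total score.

26

Items 5, 7, 9 describe the absence/opposite of self-esteem → reverse-score.
on a 0–4 scale, reversed = 4 − raw.
  item 1: 3
  item 2: 4
  item 3: 4
  item 4: 1
  item 5: 4 − 4 = 0
  item 6: 4
  item 7: 4 − 3 = 1
  item 8: 2
  item 9: 4 − 0 = 4
  item 10: 3
Total = 3 + 4 + 4 + 1 + 0 + 4 + 1 + 2 + 4 + 3 = 26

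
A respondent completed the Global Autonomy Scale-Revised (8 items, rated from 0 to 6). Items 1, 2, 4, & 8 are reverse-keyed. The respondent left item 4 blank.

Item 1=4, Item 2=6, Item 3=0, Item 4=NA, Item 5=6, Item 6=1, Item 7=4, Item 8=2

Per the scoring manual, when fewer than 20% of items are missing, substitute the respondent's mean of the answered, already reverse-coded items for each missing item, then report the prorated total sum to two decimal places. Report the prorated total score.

19.43

Reverse-coded (reverse-coded value = 6 − response):
  item 1: 6 − 4 = 2
  item 2: 6 − 6 = 0
  item 8: 6 − 2 = 4
Completed scored items (7 of 8): 2, 0, 0, 6, 1, 4, 4; sum = 17.
Person mean = 17 / 7 ≈ 2.4286
Prorated total = (17 / 7) × 8 = 19.43 (to 2 dp)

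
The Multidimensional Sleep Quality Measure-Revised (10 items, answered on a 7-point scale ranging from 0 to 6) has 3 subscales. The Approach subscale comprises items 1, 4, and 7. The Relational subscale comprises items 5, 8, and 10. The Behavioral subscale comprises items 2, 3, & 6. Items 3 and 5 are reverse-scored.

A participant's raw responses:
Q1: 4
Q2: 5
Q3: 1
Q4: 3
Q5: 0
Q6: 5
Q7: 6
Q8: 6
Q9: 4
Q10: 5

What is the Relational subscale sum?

Relational items: 5, 8, 10.
Of these, item 5 is reverse-scored; reverse-coded value = 6 − response.
  item 5: 6 − 0 = 6
  item 8: 6
  item 10: 5
Sum = 6 + 6 + 5 = 17

17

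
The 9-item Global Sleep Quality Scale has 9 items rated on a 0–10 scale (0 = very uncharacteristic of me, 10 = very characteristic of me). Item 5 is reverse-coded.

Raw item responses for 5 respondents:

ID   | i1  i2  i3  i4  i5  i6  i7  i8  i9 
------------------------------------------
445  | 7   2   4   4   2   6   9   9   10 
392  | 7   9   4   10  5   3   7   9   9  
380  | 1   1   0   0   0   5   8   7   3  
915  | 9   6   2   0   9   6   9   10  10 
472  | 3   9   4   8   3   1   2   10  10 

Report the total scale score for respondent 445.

59

Respondent 445 raw: 7, 2, 4, 4, 2, 6, 9, 9, 10.
Reverse-coded (reversed = (0+10) − raw = 10 − raw):
  item 1: 7
  item 2: 2
  item 3: 4
  item 4: 4
  item 5: 10 − 2 = 8
  item 6: 6
  item 7: 9
  item 8: 9
  item 9: 10
Sum = 7 + 2 + 4 + 4 + 8 + 6 + 9 + 9 + 10 = 59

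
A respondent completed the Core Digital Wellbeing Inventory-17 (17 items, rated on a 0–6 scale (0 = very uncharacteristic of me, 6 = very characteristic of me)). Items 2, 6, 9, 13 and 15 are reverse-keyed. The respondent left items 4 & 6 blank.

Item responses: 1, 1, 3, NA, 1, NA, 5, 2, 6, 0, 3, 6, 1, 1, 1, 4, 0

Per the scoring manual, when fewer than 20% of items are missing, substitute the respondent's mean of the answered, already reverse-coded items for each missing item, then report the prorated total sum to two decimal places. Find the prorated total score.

Reverse-coded (on a 0–6 scale, reversed = 6 − raw):
  item 2: 6 − 1 = 5
  item 9: 6 − 6 = 0
  item 13: 6 − 1 = 5
  item 15: 6 − 1 = 5
Completed scored items (15 of 17): 1, 5, 3, 1, 5, 2, 0, 0, 3, 6, 5, 1, 5, 4, 0; sum = 41.
Person mean = 41 / 15 ≈ 2.7333
Prorated total = (41 / 15) × 17 = 46.47 (to 2 dp)

46.47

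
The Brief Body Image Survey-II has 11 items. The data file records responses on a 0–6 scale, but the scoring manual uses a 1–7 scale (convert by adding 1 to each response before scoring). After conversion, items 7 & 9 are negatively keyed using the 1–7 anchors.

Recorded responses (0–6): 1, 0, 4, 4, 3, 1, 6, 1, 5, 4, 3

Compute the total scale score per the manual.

Convert to 1–7: 2, 1, 5, 5, 4, 2, 7, 2, 6, 5, 4
Reverse-coded (reverse-coded value = 8 − response):
  item 7: 8 − 7 = 1
  item 9: 8 − 6 = 2
Scored: 2, 1, 5, 5, 4, 2, 1, 2, 2, 5, 4
Total = 33

33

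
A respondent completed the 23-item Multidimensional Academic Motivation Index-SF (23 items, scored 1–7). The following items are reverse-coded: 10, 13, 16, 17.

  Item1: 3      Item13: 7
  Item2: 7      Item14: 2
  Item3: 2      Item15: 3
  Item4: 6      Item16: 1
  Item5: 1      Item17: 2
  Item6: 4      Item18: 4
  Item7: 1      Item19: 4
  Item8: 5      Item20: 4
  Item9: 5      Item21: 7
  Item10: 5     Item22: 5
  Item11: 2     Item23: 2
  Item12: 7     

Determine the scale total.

91

Reversing items 10, 13, 16, and 17 with 8 − raw:
Total = 3 + 7 + 2 + 6 + 1 + 4 + 1 + 5 + 5 + (8−5) + 2 + 7 + (8−7) + 2 + 3 + (8−1) + (8−2) + 4 + 4 + 4 + 7 + 5 + 2
      = 3 + 7 + 2 + 6 + 1 + 4 + 1 + 5 + 5 + 3 + 2 + 7 + 1 + 2 + 3 + 7 + 6 + 4 + 4 + 4 + 7 + 5 + 2 = 91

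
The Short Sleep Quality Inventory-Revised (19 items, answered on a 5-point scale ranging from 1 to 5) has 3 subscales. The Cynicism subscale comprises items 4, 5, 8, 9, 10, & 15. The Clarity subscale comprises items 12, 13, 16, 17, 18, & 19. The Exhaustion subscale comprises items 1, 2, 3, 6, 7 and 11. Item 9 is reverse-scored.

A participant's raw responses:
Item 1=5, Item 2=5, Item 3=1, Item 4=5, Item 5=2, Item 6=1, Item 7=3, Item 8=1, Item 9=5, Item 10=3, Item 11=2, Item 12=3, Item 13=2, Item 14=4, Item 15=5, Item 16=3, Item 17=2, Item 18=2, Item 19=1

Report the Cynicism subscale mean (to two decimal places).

Cynicism items: 4, 5, 8, 9, 10, 15.
Of these, item 9 is reverse-scored; reverse-coded value = 6 − response.
  item 4: 5
  item 5: 2
  item 8: 1
  item 9: 6 − 5 = 1
  item 10: 3
  item 15: 5
Sum = 5 + 2 + 1 + 1 + 3 + 5 = 17
Mean = 17 / 6 = 2.83

2.83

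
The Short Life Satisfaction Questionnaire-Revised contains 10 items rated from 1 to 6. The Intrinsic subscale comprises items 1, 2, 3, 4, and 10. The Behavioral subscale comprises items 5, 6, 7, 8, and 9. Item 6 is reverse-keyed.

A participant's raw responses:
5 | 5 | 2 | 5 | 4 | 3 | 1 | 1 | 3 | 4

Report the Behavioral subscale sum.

13

Behavioral items: 5, 6, 7, 8, 9.
Of these, item 6 is reverse-keyed; reversed = (1+6) − raw = 7 − raw.
  item 5: 4
  item 6: 7 − 3 = 4
  item 7: 1
  item 8: 1
  item 9: 3
Sum = 4 + 4 + 1 + 1 + 3 = 13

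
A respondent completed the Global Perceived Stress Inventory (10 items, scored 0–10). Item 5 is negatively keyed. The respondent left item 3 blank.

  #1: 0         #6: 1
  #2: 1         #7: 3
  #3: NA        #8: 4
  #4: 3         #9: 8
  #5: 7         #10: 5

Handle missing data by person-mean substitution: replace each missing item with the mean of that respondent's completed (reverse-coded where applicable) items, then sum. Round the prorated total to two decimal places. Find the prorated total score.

31.11

Reverse-coded (on a 0–10 scale, reversed = 10 − raw):
  item 5: 10 − 7 = 3
Completed scored items (9 of 10): 0, 1, 3, 3, 1, 3, 4, 8, 5; sum = 28.
Person mean = 28 / 9 ≈ 3.1111
Prorated total = (28 / 9) × 10 = 31.11 (to 2 dp)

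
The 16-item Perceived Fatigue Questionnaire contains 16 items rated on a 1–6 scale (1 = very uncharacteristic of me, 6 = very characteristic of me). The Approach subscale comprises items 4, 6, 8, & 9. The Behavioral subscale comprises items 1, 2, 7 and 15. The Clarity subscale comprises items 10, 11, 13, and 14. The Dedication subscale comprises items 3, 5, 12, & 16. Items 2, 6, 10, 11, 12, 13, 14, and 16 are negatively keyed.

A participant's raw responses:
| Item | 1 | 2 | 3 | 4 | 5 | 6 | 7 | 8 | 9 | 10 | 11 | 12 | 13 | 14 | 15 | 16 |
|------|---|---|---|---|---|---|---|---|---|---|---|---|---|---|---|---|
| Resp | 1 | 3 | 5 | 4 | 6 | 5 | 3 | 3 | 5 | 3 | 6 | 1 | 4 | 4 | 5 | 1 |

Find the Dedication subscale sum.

23

Dedication items: 3, 5, 12, 16.
Of these, items 12 & 16 are negatively keyed; reverse-coded value = 7 − response.
  item 3: 5
  item 5: 6
  item 12: 7 − 1 = 6
  item 16: 7 − 1 = 6
Sum = 5 + 6 + 6 + 6 = 23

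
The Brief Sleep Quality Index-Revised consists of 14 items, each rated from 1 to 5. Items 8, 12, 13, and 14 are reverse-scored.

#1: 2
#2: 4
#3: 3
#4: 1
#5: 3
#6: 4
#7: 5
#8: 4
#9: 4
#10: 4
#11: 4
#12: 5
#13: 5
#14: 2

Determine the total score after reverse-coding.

42

Raw sum = 50. Reverse-scored items: 8, 12, 13, 14; their raw sum = 16.
Each reversal replaces raw with 6 − raw, changing the total by 6 − 2·raw per item.
Total = 50 + 4·6 − 2·16 = 50 + 24 − 32 = 42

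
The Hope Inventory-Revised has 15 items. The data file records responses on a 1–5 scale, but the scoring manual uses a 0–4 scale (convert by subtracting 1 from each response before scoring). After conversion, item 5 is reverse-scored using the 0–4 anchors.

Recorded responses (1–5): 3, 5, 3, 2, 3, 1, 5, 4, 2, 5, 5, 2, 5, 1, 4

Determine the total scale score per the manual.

35

Convert to 0–4: 2, 4, 2, 1, 2, 0, 4, 3, 1, 4, 4, 1, 4, 0, 3
Reverse-coded (reversed = (0+4) − raw = 4 − raw):
  item 5: 4 − 2 = 2
Scored: 2, 4, 2, 1, 2, 0, 4, 3, 1, 4, 4, 1, 4, 0, 3
Total = 35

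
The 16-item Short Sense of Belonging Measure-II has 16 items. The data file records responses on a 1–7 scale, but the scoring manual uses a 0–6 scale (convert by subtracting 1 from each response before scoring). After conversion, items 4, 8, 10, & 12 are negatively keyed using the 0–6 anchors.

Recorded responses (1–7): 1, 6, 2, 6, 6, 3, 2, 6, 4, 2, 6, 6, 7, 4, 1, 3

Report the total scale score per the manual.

Convert to 0–6: 0, 5, 1, 5, 5, 2, 1, 5, 3, 1, 5, 5, 6, 3, 0, 2
Reverse-coded (on a 0–6 scale, reversed = 6 − raw):
  item 4: 6 − 5 = 1
  item 8: 6 − 5 = 1
  item 10: 6 − 1 = 5
  item 12: 6 − 5 = 1
Scored: 0, 5, 1, 1, 5, 2, 1, 1, 3, 5, 5, 1, 6, 3, 0, 2
Total = 41

41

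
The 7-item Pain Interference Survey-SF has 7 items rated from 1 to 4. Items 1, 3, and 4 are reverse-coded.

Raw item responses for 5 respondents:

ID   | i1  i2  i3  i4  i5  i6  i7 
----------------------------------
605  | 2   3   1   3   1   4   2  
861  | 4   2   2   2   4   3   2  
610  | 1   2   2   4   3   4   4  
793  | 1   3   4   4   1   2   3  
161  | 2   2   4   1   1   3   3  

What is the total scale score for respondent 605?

Respondent 605 raw: 2, 3, 1, 3, 1, 4, 2.
Reverse-coded (on a 1–4 scale, reversed = 5 − raw):
  item 1: 5 − 2 = 3
  item 2: 3
  item 3: 5 − 1 = 4
  item 4: 5 − 3 = 2
  item 5: 1
  item 6: 4
  item 7: 2
Sum = 3 + 3 + 4 + 2 + 1 + 4 + 2 = 19

19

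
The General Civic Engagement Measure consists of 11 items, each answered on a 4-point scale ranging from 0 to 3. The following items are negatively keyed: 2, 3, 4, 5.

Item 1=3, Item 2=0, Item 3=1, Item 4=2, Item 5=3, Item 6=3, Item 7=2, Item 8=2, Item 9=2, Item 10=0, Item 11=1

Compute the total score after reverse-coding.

19

Apply reverse scoring (reversed = (0+3) − raw = 3 − raw):
  item 2: 3 − 0 = 3
  item 3: 3 − 1 = 2
  item 4: 3 − 2 = 1
  item 5: 3 − 3 = 0
After reverse-coding: 3, 3, 2, 1, 0, 3, 2, 2, 2, 0, 1
Total = 3 + 3 + 2 + 1 + 0 + 3 + 2 + 2 + 2 + 0 + 1 = 19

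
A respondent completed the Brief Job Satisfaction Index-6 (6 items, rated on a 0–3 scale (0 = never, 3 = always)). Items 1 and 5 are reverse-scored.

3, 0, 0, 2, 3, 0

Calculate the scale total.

Reverse-scored items use 3 − raw:
  item 1: 3 − 3 = 0
  item 5: 3 − 3 = 0
Scored items: 0, 0, 0, 2, 0, 0
Total = 0 + 0 + 0 + 2 + 0 + 0 = 2

2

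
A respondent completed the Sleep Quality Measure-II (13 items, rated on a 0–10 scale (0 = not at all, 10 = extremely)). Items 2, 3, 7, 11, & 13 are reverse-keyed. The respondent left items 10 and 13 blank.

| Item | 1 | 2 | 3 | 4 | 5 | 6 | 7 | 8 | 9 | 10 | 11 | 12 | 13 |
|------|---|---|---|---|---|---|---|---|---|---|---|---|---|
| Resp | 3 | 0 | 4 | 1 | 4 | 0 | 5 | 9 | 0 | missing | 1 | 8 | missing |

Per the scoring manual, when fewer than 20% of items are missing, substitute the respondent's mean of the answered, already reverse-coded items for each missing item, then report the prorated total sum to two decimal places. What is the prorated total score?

65.00

Reverse-coded (reverse-coded value = 10 − response):
  item 2: 10 − 0 = 10
  item 3: 10 − 4 = 6
  item 7: 10 − 5 = 5
  item 11: 10 − 1 = 9
Completed scored items (11 of 13): 3, 10, 6, 1, 4, 0, 5, 9, 0, 9, 8; sum = 55.
Person mean = 55 / 11 ≈ 5.0000
Prorated total = (55 / 11) × 13 = 65.00 (to 2 dp)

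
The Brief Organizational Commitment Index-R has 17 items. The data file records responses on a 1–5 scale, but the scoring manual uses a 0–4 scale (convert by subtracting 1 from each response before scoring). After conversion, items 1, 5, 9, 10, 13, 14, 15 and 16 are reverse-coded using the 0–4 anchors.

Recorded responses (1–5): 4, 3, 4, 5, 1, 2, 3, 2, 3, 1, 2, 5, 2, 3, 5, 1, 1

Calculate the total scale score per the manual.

38

Convert to 0–4: 3, 2, 3, 4, 0, 1, 2, 1, 2, 0, 1, 4, 1, 2, 4, 0, 0
Reverse-coded (on a 0–4 scale, reversed = 4 − raw):
  item 1: 4 − 3 = 1
  item 5: 4 − 0 = 4
  item 9: 4 − 2 = 2
  item 10: 4 − 0 = 4
  item 13: 4 − 1 = 3
  item 14: 4 − 2 = 2
  item 15: 4 − 4 = 0
  item 16: 4 − 0 = 4
Scored: 1, 2, 3, 4, 4, 1, 2, 1, 2, 4, 1, 4, 3, 2, 0, 4, 0
Total = 38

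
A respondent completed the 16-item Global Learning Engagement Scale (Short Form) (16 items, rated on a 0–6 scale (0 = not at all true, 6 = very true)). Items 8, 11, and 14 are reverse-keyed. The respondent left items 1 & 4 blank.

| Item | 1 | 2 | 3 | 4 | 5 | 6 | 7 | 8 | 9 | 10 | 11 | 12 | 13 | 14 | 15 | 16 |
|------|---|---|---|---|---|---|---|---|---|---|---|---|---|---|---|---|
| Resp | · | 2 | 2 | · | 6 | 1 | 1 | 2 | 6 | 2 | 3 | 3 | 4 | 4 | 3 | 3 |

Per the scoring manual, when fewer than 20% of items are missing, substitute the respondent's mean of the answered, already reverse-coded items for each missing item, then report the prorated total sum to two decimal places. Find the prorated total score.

48.00

Reverse-coded (on a 0–6 scale, reversed = 6 − raw):
  item 8: 6 − 2 = 4
  item 11: 6 − 3 = 3
  item 14: 6 − 4 = 2
Completed scored items (14 of 16): 2, 2, 6, 1, 1, 4, 6, 2, 3, 3, 4, 2, 3, 3; sum = 42.
Person mean = 42 / 14 ≈ 3.0000
Prorated total = (42 / 14) × 16 = 48.00 (to 2 dp)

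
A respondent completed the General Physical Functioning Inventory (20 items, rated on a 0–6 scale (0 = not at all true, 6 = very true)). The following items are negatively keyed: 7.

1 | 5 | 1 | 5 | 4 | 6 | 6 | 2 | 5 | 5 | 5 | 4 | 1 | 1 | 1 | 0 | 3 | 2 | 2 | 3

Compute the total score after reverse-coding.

Raw sum = 62. Negatively keyed items: 7; their raw sum = 6.
Each reversal replaces raw with 6 − raw, changing the total by 6 − 2·raw per item.
Total = 62 + 1·6 − 2·6 = 62 + 6 − 12 = 56

56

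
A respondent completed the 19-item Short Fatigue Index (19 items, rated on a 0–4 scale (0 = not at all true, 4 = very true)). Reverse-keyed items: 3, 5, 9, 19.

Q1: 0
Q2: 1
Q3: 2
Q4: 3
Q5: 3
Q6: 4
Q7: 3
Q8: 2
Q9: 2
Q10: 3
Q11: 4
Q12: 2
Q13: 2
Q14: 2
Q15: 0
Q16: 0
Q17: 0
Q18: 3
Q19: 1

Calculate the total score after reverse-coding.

Reverse-coded items (reverse-coded value = 4 − response):
  item 3: 4 − 2 = 2
  item 5: 4 − 3 = 1
  item 9: 4 − 2 = 2
  item 19: 4 − 1 = 3
Scored items: 0, 1, 2, 3, 1, 4, 3, 2, 2, 3, 4, 2, 2, 2, 0, 0, 0, 3, 3
Total = 0 + 1 + 2 + 3 + 1 + 4 + 3 + 2 + 2 + 3 + 4 + 2 + 2 + 2 + 0 + 0 + 0 + 3 + 3 = 37

37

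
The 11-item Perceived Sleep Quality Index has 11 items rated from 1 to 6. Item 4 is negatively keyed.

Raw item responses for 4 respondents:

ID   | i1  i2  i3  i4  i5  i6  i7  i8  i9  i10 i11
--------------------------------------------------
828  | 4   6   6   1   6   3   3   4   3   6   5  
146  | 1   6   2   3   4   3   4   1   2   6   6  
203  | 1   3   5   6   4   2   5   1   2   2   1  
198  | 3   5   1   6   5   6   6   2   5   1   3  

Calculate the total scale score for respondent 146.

39

Respondent 146 raw: 1, 6, 2, 3, 4, 3, 4, 1, 2, 6, 6.
Reverse-coded (reversed = (1+6) − raw = 7 − raw):
  item 1: 1
  item 2: 6
  item 3: 2
  item 4: 7 − 3 = 4
  item 5: 4
  item 6: 3
  item 7: 4
  item 8: 1
  item 9: 2
  item 10: 6
  item 11: 6
Sum = 1 + 6 + 2 + 4 + 4 + 3 + 4 + 1 + 2 + 6 + 6 = 39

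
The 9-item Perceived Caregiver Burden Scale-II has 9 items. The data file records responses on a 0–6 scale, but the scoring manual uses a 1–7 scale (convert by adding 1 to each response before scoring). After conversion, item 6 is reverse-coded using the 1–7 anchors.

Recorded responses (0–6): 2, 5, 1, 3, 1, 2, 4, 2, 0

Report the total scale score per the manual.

Convert to 1–7: 3, 6, 2, 4, 2, 3, 5, 3, 1
Reverse-coded (reversed = (1+7) − raw = 8 − raw):
  item 6: 8 − 3 = 5
Scored: 3, 6, 2, 4, 2, 5, 5, 3, 1
Total = 31

31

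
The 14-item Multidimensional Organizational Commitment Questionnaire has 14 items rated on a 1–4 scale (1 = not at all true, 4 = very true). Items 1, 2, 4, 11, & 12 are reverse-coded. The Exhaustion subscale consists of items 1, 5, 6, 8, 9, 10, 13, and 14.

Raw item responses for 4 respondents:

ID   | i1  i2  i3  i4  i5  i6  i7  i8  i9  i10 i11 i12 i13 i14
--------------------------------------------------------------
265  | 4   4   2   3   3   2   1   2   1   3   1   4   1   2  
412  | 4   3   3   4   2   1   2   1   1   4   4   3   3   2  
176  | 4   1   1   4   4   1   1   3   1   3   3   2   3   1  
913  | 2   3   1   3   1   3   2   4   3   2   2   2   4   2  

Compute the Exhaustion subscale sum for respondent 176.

Respondent 176 raw: 4, 1, 1, 4, 4, 1, 1, 3, 1, 3, 3, 2, 3, 1.
Exhaustion items: 1, 5, 6, 8, 9, 10, 13, 14.
Reverse-coded (on a 1–4 scale, reversed = 5 − raw):
  item 1: 5 − 4 = 1
  item 5: 4
  item 6: 1
  item 8: 3
  item 9: 1
  item 10: 3
  item 13: 3
  item 14: 1
Sum = 1 + 4 + 1 + 3 + 1 + 3 + 3 + 1 = 17

17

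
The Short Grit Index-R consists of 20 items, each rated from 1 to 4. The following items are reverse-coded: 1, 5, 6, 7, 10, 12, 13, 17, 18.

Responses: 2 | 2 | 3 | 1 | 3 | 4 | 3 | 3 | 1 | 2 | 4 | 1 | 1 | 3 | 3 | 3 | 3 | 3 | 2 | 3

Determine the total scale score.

51

Reverse-coded items (reverse-coded value = 5 − response):
  item 1: 5 − 2 = 3
  item 5: 5 − 3 = 2
  item 6: 5 − 4 = 1
  item 7: 5 − 3 = 2
  item 10: 5 − 2 = 3
  item 12: 5 − 1 = 4
  item 13: 5 − 1 = 4
  item 17: 5 − 3 = 2
  item 18: 5 − 3 = 2
Scored items: 3, 2, 3, 1, 2, 1, 2, 3, 1, 3, 4, 4, 4, 3, 3, 3, 2, 2, 2, 3
Total = 3 + 2 + 3 + 1 + 2 + 1 + 2 + 3 + 1 + 3 + 4 + 4 + 4 + 3 + 3 + 3 + 2 + 2 + 2 + 3 = 51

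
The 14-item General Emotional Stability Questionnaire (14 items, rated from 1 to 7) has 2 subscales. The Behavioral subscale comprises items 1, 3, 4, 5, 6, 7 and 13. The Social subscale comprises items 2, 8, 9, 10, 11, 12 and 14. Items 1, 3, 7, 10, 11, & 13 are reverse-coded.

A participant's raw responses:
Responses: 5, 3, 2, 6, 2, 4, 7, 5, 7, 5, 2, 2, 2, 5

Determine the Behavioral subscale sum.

Behavioral items: 1, 3, 4, 5, 6, 7, 13.
Of these, items 1, 3, 7 and 13 are reverse-coded; on a 1–7 scale, reversed = 8 − raw.
  item 1: 8 − 5 = 3
  item 3: 8 − 2 = 6
  item 4: 6
  item 5: 2
  item 6: 4
  item 7: 8 − 7 = 1
  item 13: 8 − 2 = 6
Sum = 3 + 6 + 6 + 2 + 4 + 1 + 6 = 28

28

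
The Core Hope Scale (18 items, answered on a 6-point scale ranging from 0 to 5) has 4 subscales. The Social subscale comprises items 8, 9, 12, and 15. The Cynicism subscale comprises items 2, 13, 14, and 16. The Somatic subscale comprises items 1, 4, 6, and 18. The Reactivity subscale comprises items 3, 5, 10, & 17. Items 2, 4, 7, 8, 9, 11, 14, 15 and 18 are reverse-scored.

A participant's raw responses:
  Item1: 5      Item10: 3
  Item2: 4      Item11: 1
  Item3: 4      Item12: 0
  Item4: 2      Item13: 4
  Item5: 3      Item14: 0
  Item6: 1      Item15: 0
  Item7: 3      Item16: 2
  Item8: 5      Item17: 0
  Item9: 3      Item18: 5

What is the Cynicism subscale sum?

12

Cynicism items: 2, 13, 14, 16.
Of these, items 2 and 14 are reverse-scored; reverse-coded value = 5 − response.
  item 2: 5 − 4 = 1
  item 13: 4
  item 14: 5 − 0 = 5
  item 16: 2
Sum = 1 + 4 + 5 + 2 = 12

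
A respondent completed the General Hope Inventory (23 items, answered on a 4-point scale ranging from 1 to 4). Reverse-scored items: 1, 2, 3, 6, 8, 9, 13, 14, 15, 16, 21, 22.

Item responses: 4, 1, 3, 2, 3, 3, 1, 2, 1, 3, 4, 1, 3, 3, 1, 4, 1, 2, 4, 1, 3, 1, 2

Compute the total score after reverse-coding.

Raw sum = 53. Reverse-scored items: 1, 2, 3, 6, 8, 9, 13, 14, 15, 16, 21, 22; their raw sum = 29.
Each reversal replaces raw with 5 − raw, changing the total by 5 − 2·raw per item.
Total = 53 + 12·5 − 2·29 = 53 + 60 − 58 = 55

55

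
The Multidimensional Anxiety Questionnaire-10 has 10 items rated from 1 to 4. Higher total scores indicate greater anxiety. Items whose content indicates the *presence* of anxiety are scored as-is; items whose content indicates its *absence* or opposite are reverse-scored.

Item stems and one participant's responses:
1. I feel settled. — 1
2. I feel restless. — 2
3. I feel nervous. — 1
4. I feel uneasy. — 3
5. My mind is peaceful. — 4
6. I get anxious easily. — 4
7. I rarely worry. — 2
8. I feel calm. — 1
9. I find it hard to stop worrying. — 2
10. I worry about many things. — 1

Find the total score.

Items 1, 5, 7, 8 describe the absence/opposite of anxiety → reverse-score.
on a 1–4 scale, reversed = 5 − raw.
  item 1: 5 − 1 = 4
  item 2: 2
  item 3: 1
  item 4: 3
  item 5: 5 − 4 = 1
  item 6: 4
  item 7: 5 − 2 = 3
  item 8: 5 − 1 = 4
  item 9: 2
  item 10: 1
Total = 4 + 2 + 1 + 3 + 1 + 4 + 3 + 4 + 2 + 1 = 25

25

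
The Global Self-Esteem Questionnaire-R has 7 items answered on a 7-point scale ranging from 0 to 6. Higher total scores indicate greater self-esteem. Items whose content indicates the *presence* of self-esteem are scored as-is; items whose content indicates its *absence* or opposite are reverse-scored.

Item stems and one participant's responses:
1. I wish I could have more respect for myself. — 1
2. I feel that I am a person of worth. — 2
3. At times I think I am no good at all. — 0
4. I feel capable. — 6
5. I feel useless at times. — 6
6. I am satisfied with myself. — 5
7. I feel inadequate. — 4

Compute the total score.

26

Items 1, 3, 5, 7 describe the absence/opposite of self-esteem → reverse-score.
reversed = (0+6) − raw = 6 − raw.
  item 1: 6 − 1 = 5
  item 2: 2
  item 3: 6 − 0 = 6
  item 4: 6
  item 5: 6 − 6 = 0
  item 6: 5
  item 7: 6 − 4 = 2
Total = 5 + 2 + 6 + 6 + 0 + 5 + 2 = 26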